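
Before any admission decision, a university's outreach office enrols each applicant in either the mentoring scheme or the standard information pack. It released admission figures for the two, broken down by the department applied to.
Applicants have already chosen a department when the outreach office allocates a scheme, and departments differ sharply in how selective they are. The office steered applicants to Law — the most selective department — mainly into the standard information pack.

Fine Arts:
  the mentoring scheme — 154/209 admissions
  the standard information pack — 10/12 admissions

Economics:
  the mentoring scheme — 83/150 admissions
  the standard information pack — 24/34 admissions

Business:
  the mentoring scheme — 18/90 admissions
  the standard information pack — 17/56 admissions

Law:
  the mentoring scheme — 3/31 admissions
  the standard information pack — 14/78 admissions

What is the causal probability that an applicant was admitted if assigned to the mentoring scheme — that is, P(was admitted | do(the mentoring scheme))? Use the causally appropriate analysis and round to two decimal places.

0.46

The imbalance in department arose from how applicants were allocated, not from anything the outreach scheme did; and department independently affects the outcome. The pooled gap is confounded — condition on department.
Standardising the mentoring scheme to the population department mix: 0.335·154/209 + 0.279·83/150 + 0.221·18/90 + 0.165·3/31 = 0.461.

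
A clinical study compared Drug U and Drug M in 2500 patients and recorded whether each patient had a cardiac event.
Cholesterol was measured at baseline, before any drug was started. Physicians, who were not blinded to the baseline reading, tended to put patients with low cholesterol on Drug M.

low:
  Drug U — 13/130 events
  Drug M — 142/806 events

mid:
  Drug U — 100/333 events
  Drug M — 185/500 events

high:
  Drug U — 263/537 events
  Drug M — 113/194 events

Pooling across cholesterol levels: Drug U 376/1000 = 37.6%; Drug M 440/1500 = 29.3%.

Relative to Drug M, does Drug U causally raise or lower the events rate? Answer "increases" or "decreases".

decreases

Within every cholesterol level Drug U has the lower rate, yet pooled Drug M does — Simpson's reversal.
Here cholesterol is a common cause — it drives both which drug a case falls under and the outcome. The crude comparison mixes populations; the stratum-specific rates are the causally relevant ones.
Within each level — low: 10.0% vs 17.6%; mid: 30.0% vs 37.0%; high: 49.0% vs 58.2% — Drug U is lower every time.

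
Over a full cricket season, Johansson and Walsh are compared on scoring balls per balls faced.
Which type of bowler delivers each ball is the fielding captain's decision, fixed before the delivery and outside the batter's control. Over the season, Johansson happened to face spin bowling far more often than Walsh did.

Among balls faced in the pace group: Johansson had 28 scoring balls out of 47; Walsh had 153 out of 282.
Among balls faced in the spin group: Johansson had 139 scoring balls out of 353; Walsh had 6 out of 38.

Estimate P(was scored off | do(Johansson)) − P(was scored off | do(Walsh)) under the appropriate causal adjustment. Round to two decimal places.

+0.15

The bowling type-specific comparison favours Johansson throughout, but the pooled figures favour Walsh. The question is whether to condition on bowling type.
Since bowling type is a pre-existing factor (not a product of the player) and it affects the outcome on its own, it is a confounder. The stratified rates, not the pooled rate, identify the causal effect.
Adjusting over the population distribution of bowling type: 0.457·(0.596−0.543) + 0.543·(0.394−0.158) = +0.152.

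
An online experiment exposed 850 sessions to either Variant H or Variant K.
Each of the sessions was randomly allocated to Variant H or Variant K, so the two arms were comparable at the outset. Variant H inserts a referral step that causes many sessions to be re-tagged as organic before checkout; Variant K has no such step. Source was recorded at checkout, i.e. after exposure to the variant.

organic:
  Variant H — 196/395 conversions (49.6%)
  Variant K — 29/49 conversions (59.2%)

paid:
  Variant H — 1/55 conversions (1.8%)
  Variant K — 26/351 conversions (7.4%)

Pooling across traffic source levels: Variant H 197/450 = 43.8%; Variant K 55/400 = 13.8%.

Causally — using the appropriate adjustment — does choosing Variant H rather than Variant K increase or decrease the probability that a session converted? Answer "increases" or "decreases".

The traffic source-specific comparison favours Variant K throughout, but the pooled figures favour Variant H. The question is whether to condition on traffic source.
Traffic source here is a post-treatment variable shaped by the variant; conditioning on it would introduce bias rather than remove it. The overall comparison is the causal one.
Pooled: Variant H 43.8% vs Variant K 13.8%; Variant H is higher overall.

increases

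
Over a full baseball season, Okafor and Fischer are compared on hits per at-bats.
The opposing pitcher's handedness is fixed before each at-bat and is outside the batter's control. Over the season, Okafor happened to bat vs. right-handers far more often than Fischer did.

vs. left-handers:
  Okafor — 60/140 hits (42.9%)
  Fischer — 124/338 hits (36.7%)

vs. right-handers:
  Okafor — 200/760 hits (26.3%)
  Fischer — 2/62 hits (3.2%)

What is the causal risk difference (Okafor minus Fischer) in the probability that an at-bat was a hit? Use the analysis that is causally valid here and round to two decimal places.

+0.17

The imbalance in pitcher handedness arose from how at-bats were allocated, not from anything the player did; and pitcher handedness independently affects the outcome. The pooled gap is confounded — condition on pitcher handedness.
Adjusting over the population distribution of pitcher handedness: 0.368·(0.429−0.367) + 0.632·(0.263−0.032) = +0.169.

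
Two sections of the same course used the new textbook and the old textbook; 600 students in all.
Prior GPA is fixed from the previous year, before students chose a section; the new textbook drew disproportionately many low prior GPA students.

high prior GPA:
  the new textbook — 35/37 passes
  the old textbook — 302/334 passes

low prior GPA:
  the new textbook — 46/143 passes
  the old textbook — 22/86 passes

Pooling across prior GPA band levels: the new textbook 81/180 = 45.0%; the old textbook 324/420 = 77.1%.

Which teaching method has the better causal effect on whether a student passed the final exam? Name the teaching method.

Prior GPA band is set before the teaching method has any effect — it is not caused by the teaching method — and it independently drives the outcome. That makes it a confounder, so the causal comparison is within prior GPA band levels.
Within each level — high prior GPA: 94.6% vs 90.4%; low prior GPA: 32.2% vs 25.6% — the new textbook is higher every time.

the new textbook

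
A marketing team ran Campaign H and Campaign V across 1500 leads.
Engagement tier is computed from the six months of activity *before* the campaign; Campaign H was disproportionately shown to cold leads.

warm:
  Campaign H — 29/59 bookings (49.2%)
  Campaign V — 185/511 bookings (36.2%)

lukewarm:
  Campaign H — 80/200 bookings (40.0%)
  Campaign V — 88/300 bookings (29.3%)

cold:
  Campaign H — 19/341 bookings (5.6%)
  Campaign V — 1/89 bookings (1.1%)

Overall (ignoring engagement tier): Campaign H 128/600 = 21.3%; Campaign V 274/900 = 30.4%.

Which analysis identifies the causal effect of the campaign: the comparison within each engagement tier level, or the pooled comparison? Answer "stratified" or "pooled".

stratified

The stratified and pooled comparisons disagree (Campaign H wins within each engagement tier; Campaign V wins overall), so the answer turns on the causal role of engagement tier.
Engagement tier satisfies the back-door criterion: it is not a descendant of the campaign, and it blocks the spurious path from campaign to outcome. Adjusting for it (i.e., using the within-engagement tier rates) gives the causal effect.
Within each level — warm: 49.2% vs 36.2%; lukewarm: 40.0% vs 29.3%; cold: 5.6% vs 1.1% — Campaign H is higher every time.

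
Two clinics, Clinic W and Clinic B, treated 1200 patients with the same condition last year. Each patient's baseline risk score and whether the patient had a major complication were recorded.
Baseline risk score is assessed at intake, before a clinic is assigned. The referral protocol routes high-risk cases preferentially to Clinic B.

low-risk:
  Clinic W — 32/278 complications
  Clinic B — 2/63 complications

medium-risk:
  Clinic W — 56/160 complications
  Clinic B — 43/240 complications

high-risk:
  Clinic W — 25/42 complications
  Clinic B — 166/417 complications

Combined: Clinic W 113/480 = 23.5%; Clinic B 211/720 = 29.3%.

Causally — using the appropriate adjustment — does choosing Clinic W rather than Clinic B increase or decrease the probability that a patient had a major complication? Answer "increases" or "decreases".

increases

Within every baseline risk score level Clinic B has the lower rate, yet pooled Clinic W does — Simpson's reversal.
Baseline risk score is set before the clinic has any effect — it is not caused by the clinic — and it independently drives the outcome. That makes it a confounder, so the causal comparison is within baseline risk score levels.
Within each level — low-risk: 11.5% vs 3.2%; medium-risk: 35.0% vs 17.9%; high-risk: 59.5% vs 39.8% — Clinic B is lower every time.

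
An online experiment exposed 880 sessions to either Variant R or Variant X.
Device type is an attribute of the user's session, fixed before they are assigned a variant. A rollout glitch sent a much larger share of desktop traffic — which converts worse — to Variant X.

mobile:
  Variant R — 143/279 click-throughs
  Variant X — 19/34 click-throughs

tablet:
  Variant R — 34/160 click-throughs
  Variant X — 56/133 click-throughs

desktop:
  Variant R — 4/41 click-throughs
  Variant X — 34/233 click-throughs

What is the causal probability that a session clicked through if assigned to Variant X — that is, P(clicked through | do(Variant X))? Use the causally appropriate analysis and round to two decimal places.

The stratified and pooled comparisons disagree (Variant X wins within each device type; Variant R wins overall), so the answer turns on the causal role of device type.
Device type is set before the variant has any effect — it is not caused by the variant — and it independently drives the outcome. That makes it a confounder, so the causal comparison is within device type levels.
Standardising Variant X to the population device type mix: 0.356·19/34 + 0.333·56/133 + 0.311·34/233 = 0.384.

0.38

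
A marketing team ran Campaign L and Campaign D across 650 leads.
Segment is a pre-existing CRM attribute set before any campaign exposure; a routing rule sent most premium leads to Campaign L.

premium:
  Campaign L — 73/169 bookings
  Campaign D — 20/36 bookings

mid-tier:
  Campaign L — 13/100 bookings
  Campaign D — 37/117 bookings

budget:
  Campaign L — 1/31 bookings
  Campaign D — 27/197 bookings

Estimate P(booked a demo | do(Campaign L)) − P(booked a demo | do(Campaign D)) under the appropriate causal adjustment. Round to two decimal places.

-0.14

The stratified and pooled comparisons disagree (Campaign D wins within each customer segment; Campaign L wins overall), so the answer turns on the causal role of customer segment.
Since customer segment is a pre-existing factor (not a product of the campaign) and it affects the outcome on its own, it is a confounder. The stratified rates, not the pooled rate, identify the causal effect.
Adjusting over the population distribution of customer segment: 0.315·(0.432−0.556) + 0.334·(0.130−0.316) + 0.351·(0.032−0.137) = -0.138.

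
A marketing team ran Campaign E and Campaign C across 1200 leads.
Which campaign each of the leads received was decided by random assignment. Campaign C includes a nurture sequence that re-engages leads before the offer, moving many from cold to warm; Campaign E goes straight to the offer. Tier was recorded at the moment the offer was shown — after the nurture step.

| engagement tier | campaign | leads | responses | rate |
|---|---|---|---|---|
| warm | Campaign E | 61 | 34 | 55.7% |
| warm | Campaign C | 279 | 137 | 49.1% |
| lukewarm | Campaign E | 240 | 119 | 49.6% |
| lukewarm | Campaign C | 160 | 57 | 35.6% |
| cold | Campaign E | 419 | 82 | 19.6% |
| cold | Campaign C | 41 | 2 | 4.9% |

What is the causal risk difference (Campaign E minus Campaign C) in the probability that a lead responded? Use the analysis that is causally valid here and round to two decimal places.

The distribution of engagement tier is itself part of what the campaign does — it is an intermediate outcome. Holding it fixed would remove that part of the effect; the total effect is the pooled difference.
The causal difference is the pooled difference: 0.326 − 0.408 = -0.082.

-0.08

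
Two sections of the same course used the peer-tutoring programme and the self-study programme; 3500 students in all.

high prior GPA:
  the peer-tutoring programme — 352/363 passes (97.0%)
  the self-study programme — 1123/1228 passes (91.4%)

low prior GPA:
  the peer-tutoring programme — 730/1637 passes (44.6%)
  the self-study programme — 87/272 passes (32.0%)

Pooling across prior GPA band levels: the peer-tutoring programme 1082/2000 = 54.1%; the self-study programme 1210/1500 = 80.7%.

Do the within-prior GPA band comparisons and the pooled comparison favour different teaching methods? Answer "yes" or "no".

Within each prior GPA band level (high prior GPA 97.0% vs 91.4%; low prior GPA 44.6% vs 32.0%), the peer-tutoring programme has the higher rate every time. Pooled: 54.1% vs 80.7% — the self-study programme has the higher rate overall. The two comparisons disagree.

yes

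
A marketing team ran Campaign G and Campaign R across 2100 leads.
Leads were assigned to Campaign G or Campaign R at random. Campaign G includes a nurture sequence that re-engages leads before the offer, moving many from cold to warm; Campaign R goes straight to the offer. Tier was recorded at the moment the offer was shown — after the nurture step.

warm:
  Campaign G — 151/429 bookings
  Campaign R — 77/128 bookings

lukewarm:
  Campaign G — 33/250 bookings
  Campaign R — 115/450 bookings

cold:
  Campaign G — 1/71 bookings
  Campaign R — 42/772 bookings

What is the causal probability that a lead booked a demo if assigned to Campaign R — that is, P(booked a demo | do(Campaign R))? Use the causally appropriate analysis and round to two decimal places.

0.17

Within every engagement tier level Campaign R has the higher rate, yet pooled Campaign G does — Simpson's reversal.
Stratifying would compare campaigns among leads the campaigns themselves sorted into engagement tier groups — a form of selection on an intermediate. The unconditioned pooled rates give the total causal effect.
So P(outcome | do(Campaign R)) is just the pooled rate for Campaign R: 234/1350 = 0.173.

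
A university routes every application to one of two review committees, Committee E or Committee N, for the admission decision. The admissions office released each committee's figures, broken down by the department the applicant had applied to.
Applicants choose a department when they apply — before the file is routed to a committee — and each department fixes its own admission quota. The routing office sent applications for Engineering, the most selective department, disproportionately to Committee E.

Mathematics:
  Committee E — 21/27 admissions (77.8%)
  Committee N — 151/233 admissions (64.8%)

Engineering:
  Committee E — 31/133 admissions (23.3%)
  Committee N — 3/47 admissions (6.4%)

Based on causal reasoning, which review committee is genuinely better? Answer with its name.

The stratified and pooled comparisons disagree (Committee E wins within each department; Committee N wins overall), so the answer turns on the causal role of department.
Nothing the review committee does changes department; the imbalance is an allocation artefact. With department also predicting the outcome, the pooled figure is confounded, and the within-stratum comparison is the causal one.
Within each level — Mathematics: 77.8% vs 64.8%; Engineering: 23.3% vs 6.4% — Committee E is higher every time.

Committee E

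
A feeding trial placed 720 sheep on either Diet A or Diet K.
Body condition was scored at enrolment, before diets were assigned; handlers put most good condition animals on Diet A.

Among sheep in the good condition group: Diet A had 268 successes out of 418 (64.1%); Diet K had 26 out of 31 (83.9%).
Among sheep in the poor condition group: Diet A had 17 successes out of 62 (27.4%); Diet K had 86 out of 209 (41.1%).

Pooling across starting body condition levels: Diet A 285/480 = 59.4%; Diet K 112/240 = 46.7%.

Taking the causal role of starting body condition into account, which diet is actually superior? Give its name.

Diet K

Starting body condition satisfies the back-door criterion: it is not a descendant of the diet, and it blocks the spurious path from diet to outcome. Adjusting for it (i.e., using the within-starting body condition rates) gives the causal effect.
Within each level — good condition: 64.1% vs 83.9%; poor condition: 27.4% vs 41.1% — Diet K is higher every time.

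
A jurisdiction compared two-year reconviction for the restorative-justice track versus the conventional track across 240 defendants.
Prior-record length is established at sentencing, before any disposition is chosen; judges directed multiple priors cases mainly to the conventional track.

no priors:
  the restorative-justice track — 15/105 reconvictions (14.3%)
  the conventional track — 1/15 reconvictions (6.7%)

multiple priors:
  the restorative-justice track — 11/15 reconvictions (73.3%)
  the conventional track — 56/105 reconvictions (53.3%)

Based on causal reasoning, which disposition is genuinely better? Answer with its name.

the conventional track

Here prior-record length is a common cause — it drives both which disposition a case falls under and the outcome. The crude comparison mixes populations; the stratum-specific rates are the causally relevant ones.
Within each level — no priors: 14.3% vs 6.7%; multiple priors: 73.3% vs 53.3% — the conventional track is lower every time.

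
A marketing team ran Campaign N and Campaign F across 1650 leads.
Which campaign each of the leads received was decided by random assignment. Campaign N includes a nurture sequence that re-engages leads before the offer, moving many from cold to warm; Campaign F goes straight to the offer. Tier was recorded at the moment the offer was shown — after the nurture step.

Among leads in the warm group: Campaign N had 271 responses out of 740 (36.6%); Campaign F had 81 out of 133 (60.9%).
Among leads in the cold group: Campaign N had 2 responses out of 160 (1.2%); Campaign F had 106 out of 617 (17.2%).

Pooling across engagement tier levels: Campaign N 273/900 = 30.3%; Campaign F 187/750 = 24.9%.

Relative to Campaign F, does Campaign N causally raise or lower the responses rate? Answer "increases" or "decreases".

increases

Campaign F is higher inside every engagement tier stratum but Campaign N is higher in aggregate. Whether to stratify depends on how engagement tier relates to the campaign.
Engagement tier is downstream of the campaign. One should not condition on a consequence of treatment, so the overall rates are the right comparison.
Pooled: Campaign N 30.3% vs Campaign F 24.9%; Campaign N is higher overall.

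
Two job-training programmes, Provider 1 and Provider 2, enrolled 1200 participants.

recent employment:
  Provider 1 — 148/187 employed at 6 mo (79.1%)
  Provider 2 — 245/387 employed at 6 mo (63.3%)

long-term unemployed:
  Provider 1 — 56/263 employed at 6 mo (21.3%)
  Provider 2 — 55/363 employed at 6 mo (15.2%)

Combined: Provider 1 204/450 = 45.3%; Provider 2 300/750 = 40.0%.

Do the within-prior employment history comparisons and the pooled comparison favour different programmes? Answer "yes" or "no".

no

Within each prior employment history level (recent employment 79.1% vs 63.3%; long-term unemployed 21.3% vs 15.2%), Provider 1 has the higher rate every time. Pooled: 45.3% vs 40.0% — Provider 1 has the higher rate overall. They agree.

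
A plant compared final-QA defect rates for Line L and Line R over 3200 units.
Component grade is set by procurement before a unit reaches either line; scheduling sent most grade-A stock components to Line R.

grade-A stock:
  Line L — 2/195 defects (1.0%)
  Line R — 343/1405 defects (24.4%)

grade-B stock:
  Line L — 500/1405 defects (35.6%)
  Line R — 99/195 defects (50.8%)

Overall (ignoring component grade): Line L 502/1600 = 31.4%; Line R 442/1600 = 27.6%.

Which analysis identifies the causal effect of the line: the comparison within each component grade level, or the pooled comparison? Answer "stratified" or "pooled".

stratified

Here component grade is a common cause — it drives both which line a case falls under and the outcome. The crude comparison mixes populations; the stratum-specific rates are the causally relevant ones.
Within each level — grade-A stock: 1.0% vs 24.4%; grade-B stock: 35.6% vs 50.8% — Line L is lower every time.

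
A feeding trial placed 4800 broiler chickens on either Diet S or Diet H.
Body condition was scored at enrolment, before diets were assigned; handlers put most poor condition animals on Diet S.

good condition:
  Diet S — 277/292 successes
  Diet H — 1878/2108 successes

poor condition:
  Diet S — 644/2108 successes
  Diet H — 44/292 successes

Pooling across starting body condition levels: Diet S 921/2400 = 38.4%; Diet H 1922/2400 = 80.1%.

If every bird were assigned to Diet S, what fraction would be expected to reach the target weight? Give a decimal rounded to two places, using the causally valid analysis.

Diet S is higher inside every starting body condition stratum but Diet H is higher in aggregate. Whether to stratify depends on how starting body condition relates to the diet.
Starting body condition satisfies the back-door criterion: it is not a descendant of the diet, and it blocks the spurious path from diet to outcome. Adjusting for it (i.e., using the within-starting body condition rates) gives the causal effect.
Standardising Diet S to the population starting body condition mix: 0.500·277/292 + 0.500·644/2108 = 0.627.

0.63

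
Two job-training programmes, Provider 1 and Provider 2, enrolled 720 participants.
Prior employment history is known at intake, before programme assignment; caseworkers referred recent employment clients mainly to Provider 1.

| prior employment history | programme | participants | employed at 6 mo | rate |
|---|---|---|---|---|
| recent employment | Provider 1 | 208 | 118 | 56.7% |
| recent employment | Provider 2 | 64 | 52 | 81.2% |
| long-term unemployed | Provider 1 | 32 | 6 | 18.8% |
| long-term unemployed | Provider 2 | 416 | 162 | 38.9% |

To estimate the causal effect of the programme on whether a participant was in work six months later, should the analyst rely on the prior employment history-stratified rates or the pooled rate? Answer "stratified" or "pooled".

Prior employment history is set before the programme has any effect — it is not caused by the programme — and it independently drives the outcome. That makes it a confounder, so the causal comparison is within prior employment history levels.
Within each level — recent employment: 56.7% vs 81.2%; long-term unemployed: 18.8% vs 38.9% — Provider 2 is higher every time.

stratified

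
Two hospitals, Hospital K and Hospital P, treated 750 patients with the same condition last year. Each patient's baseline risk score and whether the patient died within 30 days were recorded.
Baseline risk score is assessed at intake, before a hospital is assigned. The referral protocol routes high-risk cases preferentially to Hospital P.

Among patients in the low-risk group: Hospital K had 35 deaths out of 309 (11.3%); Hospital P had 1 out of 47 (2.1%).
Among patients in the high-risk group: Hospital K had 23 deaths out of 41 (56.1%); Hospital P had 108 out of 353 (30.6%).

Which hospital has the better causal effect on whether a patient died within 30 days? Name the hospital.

Hospital P

The stratified and pooled comparisons disagree (Hospital P wins within each baseline risk score; Hospital K wins overall), so the answer turns on the causal role of baseline risk score.
Here baseline risk score is a common cause — it drives both which hospital a case falls under and the outcome. The crude comparison mixes populations; the stratum-specific rates are the causally relevant ones.
Within each level — low-risk: 11.3% vs 2.1%; high-risk: 56.1% vs 30.6% — Hospital P is lower every time.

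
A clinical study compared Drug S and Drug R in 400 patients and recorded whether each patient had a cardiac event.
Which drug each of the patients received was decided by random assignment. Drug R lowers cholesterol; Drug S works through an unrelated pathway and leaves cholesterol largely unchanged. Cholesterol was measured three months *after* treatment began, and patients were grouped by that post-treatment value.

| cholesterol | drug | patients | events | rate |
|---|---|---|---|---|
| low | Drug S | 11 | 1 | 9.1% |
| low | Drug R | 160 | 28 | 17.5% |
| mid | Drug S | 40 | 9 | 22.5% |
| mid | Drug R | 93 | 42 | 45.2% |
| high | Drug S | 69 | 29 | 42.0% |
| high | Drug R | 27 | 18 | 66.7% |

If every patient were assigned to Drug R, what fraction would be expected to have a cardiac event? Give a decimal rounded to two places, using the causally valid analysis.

0.31

The cholesterol-specific comparison favours Drug S throughout, but the pooled figures favour Drug R. The question is whether to condition on cholesterol.
Because the drug influences cholesterol, cholesterol is a post-treatment mediator, not a confounder. Stratifying on it would bias the estimate; the causal effect is the crude pooled difference.
So P(outcome | do(Drug R)) is just the pooled rate for Drug R: 88/280 = 0.314.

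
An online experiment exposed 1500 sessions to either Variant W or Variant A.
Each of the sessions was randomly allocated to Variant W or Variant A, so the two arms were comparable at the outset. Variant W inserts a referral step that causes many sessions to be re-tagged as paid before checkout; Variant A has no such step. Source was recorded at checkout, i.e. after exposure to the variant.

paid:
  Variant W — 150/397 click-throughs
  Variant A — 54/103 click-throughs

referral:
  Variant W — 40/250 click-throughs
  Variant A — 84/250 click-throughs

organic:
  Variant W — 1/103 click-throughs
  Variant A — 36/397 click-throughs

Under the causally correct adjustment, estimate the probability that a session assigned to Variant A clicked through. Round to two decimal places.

0.23

Within every traffic source level Variant A has the higher rate, yet pooled Variant W does — Simpson's reversal.
Traffic source is downstream of the variant. One should not condition on a consequence of treatment, so the overall rates are the right comparison.
So P(outcome | do(Variant A)) is just the pooled rate for Variant A: 174/750 = 0.232.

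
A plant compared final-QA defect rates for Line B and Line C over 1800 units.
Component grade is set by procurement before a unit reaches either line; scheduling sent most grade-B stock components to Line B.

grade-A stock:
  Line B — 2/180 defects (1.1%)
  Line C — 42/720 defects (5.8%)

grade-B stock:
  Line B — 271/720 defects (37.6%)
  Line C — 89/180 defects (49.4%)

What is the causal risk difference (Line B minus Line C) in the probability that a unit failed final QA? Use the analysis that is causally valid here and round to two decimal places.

-0.08

Component grade satisfies the back-door criterion: it is not a descendant of the line, and it blocks the spurious path from line to outcome. Adjusting for it (i.e., using the within-component grade rates) gives the causal effect.
Adjusting over the population distribution of component grade: 0.500·(0.011−0.058) + 0.500·(0.376−0.494) = -0.083.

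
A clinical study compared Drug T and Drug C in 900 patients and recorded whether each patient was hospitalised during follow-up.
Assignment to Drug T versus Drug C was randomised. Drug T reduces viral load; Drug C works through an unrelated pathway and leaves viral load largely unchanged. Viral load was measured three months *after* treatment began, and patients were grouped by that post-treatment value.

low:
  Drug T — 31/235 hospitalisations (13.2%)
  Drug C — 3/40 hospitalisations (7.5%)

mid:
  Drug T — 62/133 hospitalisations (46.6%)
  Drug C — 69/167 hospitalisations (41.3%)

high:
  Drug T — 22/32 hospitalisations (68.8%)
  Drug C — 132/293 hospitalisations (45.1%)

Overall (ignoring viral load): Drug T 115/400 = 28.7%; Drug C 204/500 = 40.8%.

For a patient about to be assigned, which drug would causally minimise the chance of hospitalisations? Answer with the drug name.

Drug C is lower inside every viral load stratum but Drug T is lower in aggregate. Whether to stratify depends on how viral load relates to the drug.
Viral load here is a post-treatment variable shaped by the drug; conditioning on it would introduce bias rather than remove it. The overall comparison is the causal one.
Pooled: Drug T 28.7% vs Drug C 40.8%; Drug T is lower overall.

Drug T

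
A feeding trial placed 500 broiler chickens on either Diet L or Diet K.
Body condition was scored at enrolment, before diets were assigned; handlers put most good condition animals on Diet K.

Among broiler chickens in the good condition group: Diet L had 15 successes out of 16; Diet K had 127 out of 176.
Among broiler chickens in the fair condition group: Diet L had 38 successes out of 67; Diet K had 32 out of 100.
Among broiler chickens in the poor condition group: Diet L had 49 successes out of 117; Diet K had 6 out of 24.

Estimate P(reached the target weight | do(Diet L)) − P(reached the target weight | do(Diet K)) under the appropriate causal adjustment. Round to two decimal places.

+0.21

The stratified and pooled comparisons disagree (Diet L wins within each starting body condition; Diet K wins overall), so the answer turns on the causal role of starting body condition.
Starting body condition differs across diets for reasons unrelated to any effect of the diet itself, and it separately predicts the outcome — a classic confounder. We must compare within starting body condition levels.
Adjusting over the population distribution of starting body condition: 0.384·(0.938−0.722) + 0.334·(0.567−0.320) + 0.282·(0.419−0.250) = +0.213.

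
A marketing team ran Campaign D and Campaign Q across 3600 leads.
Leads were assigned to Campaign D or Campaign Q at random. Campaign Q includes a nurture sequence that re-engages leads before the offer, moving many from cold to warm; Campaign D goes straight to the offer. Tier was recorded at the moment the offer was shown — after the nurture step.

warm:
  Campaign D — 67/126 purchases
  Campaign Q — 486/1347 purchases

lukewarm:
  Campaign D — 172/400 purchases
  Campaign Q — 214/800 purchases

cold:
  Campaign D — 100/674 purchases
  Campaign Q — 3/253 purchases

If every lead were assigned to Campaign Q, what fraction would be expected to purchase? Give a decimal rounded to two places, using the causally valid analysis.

0.29

The stratified and pooled comparisons disagree (Campaign D wins within each engagement tier; Campaign Q wins overall), so the answer turns on the causal role of engagement tier.
Engagement tier is downstream of the campaign. One should not condition on a consequence of treatment, so the overall rates are the right comparison.
So P(outcome | do(Campaign Q)) is just the pooled rate for Campaign Q: 703/2400 = 0.293.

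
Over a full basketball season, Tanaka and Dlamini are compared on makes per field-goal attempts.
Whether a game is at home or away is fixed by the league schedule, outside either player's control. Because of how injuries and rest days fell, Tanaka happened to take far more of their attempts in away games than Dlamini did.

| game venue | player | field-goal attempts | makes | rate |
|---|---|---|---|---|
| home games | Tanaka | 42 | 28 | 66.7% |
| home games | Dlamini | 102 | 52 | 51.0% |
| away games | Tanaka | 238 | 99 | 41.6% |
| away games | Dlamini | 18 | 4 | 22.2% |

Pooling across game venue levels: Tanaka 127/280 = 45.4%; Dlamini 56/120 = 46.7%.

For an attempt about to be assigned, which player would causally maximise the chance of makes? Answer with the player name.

Tanaka is higher inside every game venue stratum but Dlamini is higher in aggregate. Whether to stratify depends on how game venue relates to the player.
The imbalance in game venue arose from how field-goal attempts were allocated, not from anything the player did; and game venue independently affects the outcome. The pooled gap is confounded — condition on game venue.
Within each level — home games: 66.7% vs 51.0%; away games: 41.6% vs 22.2% — Tanaka is higher every time.

Tanaka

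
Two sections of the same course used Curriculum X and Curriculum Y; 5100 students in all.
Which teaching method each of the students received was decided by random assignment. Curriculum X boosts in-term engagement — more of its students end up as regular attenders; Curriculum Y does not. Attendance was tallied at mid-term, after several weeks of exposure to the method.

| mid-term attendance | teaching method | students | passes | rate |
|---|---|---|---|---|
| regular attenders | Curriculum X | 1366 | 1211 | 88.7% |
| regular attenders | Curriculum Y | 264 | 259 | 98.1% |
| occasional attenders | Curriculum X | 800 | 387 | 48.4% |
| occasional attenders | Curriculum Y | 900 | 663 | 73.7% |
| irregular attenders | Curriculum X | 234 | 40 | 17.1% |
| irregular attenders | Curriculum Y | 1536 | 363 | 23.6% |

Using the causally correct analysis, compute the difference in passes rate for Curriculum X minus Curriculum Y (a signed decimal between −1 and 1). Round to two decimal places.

+0.21

Mid-term attendance is downstream of the teaching method. One should not condition on a consequence of treatment, so the overall rates are the right comparison.
The causal difference is the pooled difference: 0.682 − 0.476 = +0.207.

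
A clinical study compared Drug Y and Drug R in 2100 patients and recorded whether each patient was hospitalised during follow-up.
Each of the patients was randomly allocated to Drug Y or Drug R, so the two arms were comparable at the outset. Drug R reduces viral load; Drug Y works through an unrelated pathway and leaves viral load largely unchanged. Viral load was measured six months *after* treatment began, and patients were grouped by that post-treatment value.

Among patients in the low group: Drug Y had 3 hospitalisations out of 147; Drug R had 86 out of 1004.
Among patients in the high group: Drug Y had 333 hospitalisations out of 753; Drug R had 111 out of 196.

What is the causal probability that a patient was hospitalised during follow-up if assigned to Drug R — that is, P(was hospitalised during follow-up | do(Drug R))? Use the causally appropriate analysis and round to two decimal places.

0.16

Within every viral load level Drug Y has the lower rate, yet pooled Drug R does — Simpson's reversal.
Viral load is downstream of the drug. One should not condition on a consequence of treatment, so the overall rates are the right comparison.
So P(outcome | do(Drug R)) is just the pooled rate for Drug R: 197/1200 = 0.164.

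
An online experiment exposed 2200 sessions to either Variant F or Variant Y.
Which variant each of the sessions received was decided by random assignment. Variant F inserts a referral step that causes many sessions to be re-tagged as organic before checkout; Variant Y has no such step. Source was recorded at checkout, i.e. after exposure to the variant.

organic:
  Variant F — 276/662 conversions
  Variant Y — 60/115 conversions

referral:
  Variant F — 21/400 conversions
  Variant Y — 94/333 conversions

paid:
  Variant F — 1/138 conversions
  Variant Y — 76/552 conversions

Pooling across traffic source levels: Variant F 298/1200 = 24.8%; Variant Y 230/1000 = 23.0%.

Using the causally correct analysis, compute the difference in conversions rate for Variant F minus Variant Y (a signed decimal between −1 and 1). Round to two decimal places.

Within every traffic source level Variant Y has the higher rate, yet pooled Variant F does — Simpson's reversal.
Traffic source here is a post-treatment variable shaped by the variant; conditioning on it would introduce bias rather than remove it. The overall comparison is the causal one.
The causal difference is the pooled difference: 0.248 − 0.230 = +0.018.

+0.02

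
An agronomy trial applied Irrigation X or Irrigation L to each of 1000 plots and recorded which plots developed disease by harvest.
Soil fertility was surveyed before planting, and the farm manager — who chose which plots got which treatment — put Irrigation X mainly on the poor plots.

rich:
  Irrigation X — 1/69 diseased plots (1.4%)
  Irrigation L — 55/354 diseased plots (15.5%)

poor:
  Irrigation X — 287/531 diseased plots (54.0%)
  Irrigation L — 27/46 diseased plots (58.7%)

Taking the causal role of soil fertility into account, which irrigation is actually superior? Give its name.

Here soil fertility is a common cause — it drives both which irrigation a case falls under and the outcome. The crude comparison mixes populations; the stratum-specific rates are the causally relevant ones.
Within each level — rich: 1.4% vs 15.5%; poor: 54.0% vs 58.7% — Irrigation X is lower every time.

Irrigation X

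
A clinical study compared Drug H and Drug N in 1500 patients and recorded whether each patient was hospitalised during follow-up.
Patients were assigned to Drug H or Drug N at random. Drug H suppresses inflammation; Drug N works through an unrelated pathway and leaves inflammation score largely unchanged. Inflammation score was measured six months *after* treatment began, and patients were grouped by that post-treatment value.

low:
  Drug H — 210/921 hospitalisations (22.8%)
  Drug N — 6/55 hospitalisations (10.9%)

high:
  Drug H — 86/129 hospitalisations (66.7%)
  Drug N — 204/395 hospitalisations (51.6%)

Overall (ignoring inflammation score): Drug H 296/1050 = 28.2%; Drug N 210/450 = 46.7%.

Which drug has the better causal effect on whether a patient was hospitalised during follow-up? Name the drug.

Inflammation score lies on the pathway drug → inflammation score → outcome, so adjusting for it blocks the indirect effect. For the total causal effect of drug, use the unadjusted pooled rates.
Pooled: Drug H 28.2% vs Drug N 46.7%; Drug H is lower overall.

Drug H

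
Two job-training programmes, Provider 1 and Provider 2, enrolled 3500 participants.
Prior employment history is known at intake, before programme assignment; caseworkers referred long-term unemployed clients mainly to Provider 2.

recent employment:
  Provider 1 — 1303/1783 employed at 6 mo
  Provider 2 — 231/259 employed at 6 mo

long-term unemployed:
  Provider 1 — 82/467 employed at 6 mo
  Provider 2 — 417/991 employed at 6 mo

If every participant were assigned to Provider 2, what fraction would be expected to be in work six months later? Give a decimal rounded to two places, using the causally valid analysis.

The stratified and pooled comparisons disagree (Provider 2 wins within each prior employment history; Provider 1 wins overall), so the answer turns on the causal role of prior employment history.
Here prior employment history is a common cause — it drives both which programme a case falls under and the outcome. The crude comparison mixes populations; the stratum-specific rates are the causally relevant ones.
Standardising Provider 2 to the population prior employment history mix: 0.583·231/259 + 0.417·417/991 = 0.696.

0.70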